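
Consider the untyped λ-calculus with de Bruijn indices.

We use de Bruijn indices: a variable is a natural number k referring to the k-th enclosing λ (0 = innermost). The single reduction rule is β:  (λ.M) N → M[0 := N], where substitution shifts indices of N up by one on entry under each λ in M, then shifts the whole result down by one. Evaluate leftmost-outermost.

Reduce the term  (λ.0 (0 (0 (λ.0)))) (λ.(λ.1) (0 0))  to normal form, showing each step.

  start: (λ.0 (0 (0 (λ.0)))) (λ.(λ.1) (0 0))
  step 1: (λ.(λ.1) (0 0)) ((λ.(λ.1) (0 0)) ((λ.(λ.1) (0 0)) (λ.0)))
  step 2: (λ.(λ.(λ.1) (0 0)) ((λ.(λ.1) (0 0)) (λ.0))) ((λ.(λ.1) (0 0)) ((λ.(λ.1) (0 0)) (λ.0)) ((λ.(λ.1) (0 0)) ((λ.(λ.1) (0 0)) (λ.0))))
  step 3: (λ.(λ.1) (0 0)) ((λ.(λ.1) (0 0)) (λ.0))
  step 4: (λ.(λ.(λ.1) (0 0)) (λ.0)) ((λ.(λ.1) (0 0)) (λ.0) ((λ.(λ.1) (0 0)) (λ.0)))
  step 5: (λ.(λ.1) (0 0)) (λ.0)
  step 6: (λ.λ.0) ((λ.0) (λ.0))
  step 7: λ.0

Answer: normal form = λ.0  (in 7 steps)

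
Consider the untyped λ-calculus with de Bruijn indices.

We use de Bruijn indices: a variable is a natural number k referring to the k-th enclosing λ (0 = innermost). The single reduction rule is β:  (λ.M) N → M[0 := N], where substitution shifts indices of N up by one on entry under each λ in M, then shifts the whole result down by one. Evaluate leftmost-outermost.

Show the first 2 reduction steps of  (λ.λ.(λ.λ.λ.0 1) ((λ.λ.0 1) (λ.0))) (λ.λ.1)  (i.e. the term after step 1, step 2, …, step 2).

  start: (λ.λ.(λ.λ.λ.0 1) ((λ.λ.0 1) (λ.0))) (λ.λ.1)
  step 1: λ.(λ.λ.λ.0 1) ((λ.λ.0 1) (λ.0))
  step 2: λ.λ.λ.0 1

Answer: after 2 steps: λ.λ.λ.0 1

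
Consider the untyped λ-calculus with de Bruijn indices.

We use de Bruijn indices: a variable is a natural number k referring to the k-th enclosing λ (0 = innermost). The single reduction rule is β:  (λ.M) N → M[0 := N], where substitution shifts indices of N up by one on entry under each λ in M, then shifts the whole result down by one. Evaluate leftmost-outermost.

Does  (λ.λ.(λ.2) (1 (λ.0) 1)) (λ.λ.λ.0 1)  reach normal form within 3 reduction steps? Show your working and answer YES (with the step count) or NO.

Answer: YES — reaches normal form λ.λ.λ.λ.0 1 in 2 ≤ 3 steps

Reduction:
  start: (λ.λ.(λ.2) (1 (λ.0) 1)) (λ.λ.λ.0 1)
  step 1: λ.(λ.λ.λ.λ.0 1) ((λ.λ.λ.0 1) (λ.0) (λ.λ.λ.0 1))
  step 2: λ.λ.λ.λ.0 1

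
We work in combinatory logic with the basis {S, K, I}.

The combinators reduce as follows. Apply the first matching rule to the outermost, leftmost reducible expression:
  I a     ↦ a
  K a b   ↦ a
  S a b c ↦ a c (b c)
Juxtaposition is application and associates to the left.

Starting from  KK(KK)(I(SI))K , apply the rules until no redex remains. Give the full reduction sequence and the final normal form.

  start: KK(KK)(I(SI))K
  →1  K(I(SI))K
  →2  I(SI)
  →3  SI

Answer: normal form = SI  (in 3 steps)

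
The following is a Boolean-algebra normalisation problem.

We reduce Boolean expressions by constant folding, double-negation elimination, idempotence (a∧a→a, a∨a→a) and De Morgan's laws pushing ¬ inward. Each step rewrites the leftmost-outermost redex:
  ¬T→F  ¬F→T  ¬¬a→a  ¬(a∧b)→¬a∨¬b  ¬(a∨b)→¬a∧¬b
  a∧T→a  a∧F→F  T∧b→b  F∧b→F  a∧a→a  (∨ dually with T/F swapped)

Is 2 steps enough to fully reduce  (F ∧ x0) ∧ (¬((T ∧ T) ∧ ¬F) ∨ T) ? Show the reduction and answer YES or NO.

Answer: YES — reaches normal form F in 2 ≤ 2 steps

Working:
  start: (F ∧ x0) ∧ (¬((T ∧ T) ∧ ¬F) ∨ T)
  →1  F ∧ (¬((T ∧ T) ∧ ¬F) ∨ T)
  →2  F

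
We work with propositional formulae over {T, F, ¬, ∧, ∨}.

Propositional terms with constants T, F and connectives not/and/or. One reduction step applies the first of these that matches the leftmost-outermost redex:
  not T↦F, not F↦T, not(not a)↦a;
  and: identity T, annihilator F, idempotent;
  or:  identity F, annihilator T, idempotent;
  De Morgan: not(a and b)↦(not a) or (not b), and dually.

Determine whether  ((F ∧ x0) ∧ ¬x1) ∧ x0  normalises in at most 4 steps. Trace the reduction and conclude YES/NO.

  start: ((F ∧ x0) ∧ ¬x1) ∧ x0
  step 1: (F ∧ ¬x1) ∧ x0
  step 2: F ∧ x0
  step 3: F

Answer: YES — reaches normal form F in 3 ≤ 4 steps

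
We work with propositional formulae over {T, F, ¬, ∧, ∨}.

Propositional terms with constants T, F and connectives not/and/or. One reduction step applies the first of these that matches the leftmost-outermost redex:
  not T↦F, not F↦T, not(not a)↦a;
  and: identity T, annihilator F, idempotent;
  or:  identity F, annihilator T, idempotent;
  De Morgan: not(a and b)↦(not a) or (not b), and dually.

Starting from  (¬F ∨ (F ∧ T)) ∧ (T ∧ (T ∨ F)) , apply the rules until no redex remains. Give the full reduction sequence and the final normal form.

Answer: normal form = T  (in 5 steps)

Working:
  start: (¬F ∨ (F ∧ T)) ∧ (T ∧ (T ∨ F))
  [1] (T ∨ (F ∧ T)) ∧ (T ∧ (T ∨ F))
  [2] T ∧ (T ∧ (T ∨ F))
  [3] T ∧ (T ∨ F)
  [4] T ∨ F
  [5] T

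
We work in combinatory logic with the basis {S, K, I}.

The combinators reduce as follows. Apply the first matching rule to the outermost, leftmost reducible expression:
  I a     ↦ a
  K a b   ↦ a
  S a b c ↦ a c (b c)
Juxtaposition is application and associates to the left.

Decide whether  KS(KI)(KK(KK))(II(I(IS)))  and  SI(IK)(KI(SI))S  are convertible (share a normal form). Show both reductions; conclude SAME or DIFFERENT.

Term A:
  start: KS(KI)(KK(KK))(II(I(IS)))
  step 1: S(KK(KK))(II(I(IS)))
  step 2: SK(II(I(IS)))
  step 3: SK(I(I(IS)))
  step 4: SK(I(IS))
  step 5: SK(IS)
  step 6: SKS

Term B:
  start: SI(IK)(KI(SI))S
  step 1: I(KI(SI))(IK(KI(SI)))S
  step 2: KI(SI)(IK(KI(SI)))S
  step 3: I(IK(KI(SI)))S
  step 4: IK(KI(SI))S
  step 5: K(KI(SI))S
  step 6: KI(SI)
  step 7: I

Answer: DIFFERENT — A ⇓ SKS, B ⇓ I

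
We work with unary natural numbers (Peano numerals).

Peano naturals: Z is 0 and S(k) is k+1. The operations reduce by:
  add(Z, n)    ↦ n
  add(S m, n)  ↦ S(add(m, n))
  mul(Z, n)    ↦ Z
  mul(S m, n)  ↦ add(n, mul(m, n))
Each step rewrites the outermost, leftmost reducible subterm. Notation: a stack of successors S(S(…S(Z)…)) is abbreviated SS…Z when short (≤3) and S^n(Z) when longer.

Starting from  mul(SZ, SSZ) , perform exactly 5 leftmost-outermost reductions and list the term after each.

Answer: after 5 steps: SSZ

Working:
  start: mul(SZ, SSZ)
  →1  add(SSZ, mul(Z, SSZ))
  →2  S(add(SZ, mul(Z, SSZ)))
  →3  S(S(add(Z, mul(Z, SSZ))))
  →4  S(S(mul(Z, SSZ)))
  →5  SSZ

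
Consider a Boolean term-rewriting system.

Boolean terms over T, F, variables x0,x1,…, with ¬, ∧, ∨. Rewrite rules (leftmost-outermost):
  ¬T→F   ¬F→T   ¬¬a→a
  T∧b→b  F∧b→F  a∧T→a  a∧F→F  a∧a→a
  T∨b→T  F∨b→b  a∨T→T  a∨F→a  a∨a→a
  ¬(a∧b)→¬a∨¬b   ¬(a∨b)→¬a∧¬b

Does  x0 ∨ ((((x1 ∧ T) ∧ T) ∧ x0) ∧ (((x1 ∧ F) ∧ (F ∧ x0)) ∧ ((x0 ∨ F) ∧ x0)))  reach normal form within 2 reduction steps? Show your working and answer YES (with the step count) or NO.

  start: x0 ∨ ((((x1 ∧ T) ∧ T) ∧ x0) ∧ (((x1 ∧ F) ∧ (F ∧ x0)) ∧ ((x0 ∨ F) ∧ x0)))
  step 1: x0 ∨ (((x1 ∧ T) ∧ x0) ∧ (((x1 ∧ F) ∧ (F ∧ x0)) ∧ ((x0 ∨ F) ∧ x0)))
  step 2: x0 ∨ ((x1 ∧ x0) ∧ (((x1 ∧ F) ∧ (F ∧ x0)) ∧ ((x0 ∨ F) ∧ x0)))

Answer: NO — after 2 steps the term is x0 ∨ ((x1 ∧ x0) ∧ (((x1 ∧ F) ∧ (F ∧ x0)) ∧ ((x0 ∨ F) ∧ x0))), not yet normal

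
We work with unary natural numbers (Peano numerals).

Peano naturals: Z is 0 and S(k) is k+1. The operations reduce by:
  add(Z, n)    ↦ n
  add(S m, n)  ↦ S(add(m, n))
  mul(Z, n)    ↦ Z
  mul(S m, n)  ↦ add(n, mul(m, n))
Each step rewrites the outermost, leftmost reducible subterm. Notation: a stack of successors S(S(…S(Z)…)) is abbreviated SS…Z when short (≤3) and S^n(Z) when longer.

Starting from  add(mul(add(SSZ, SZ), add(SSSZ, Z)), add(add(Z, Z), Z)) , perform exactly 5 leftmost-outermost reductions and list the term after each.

Answer: after 5 steps: S(add(add(add(SSZ, Z), mul(add(SZ, SZ), add(SSSZ, Z))), add(add(Z, Z), Z)))

Derivation:
  start: add(mul(add(SSZ, SZ), add(SSSZ, Z)), add(add(Z, Z), Z))
  →1  add(mul(S(add(SZ, SZ)), add(SSSZ, Z)), add(add(Z, Z), Z))
  →2  add(add(add(SSSZ, Z), mul(add(SZ, SZ), add(SSSZ, Z))), add(add(Z, Z), Z))
  →3  add(add(S(add(SSZ, Z)), mul(add(SZ, SZ), add(SSSZ, Z))), add(add(Z, Z), Z))
  →4  add(S(add(add(SSZ, Z), mul(add(SZ, SZ), add(SSSZ, Z)))), add(add(Z, Z), Z))
  →5  S(add(add(add(SSZ, Z), mul(add(SZ, SZ), add(SSSZ, Z))), add(add(Z, Z), Z)))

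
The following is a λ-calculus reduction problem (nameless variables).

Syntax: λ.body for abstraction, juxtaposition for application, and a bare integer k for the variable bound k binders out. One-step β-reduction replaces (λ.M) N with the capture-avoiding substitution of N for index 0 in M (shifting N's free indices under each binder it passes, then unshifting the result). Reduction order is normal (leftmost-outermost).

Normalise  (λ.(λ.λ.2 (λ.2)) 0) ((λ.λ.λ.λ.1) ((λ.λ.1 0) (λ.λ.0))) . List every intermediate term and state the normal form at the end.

  start: (λ.(λ.λ.2 (λ.2)) 0) ((λ.λ.λ.λ.1) ((λ.λ.1 0) (λ.λ.0)))
  [1] (λ.λ.(λ.λ.λ.λ.1) ((λ.λ.1 0) (λ.λ.0)) (λ.2)) ((λ.λ.λ.λ.1) ((λ.λ.1 0) (λ.λ.0)))
  [2] λ.(λ.λ.λ.λ.1) ((λ.λ.1 0) (λ.λ.0)) (λ.(λ.λ.λ.λ.1) ((λ.λ.1 0) (λ.λ.0)))
  [3] λ.(λ.λ.λ.1) (λ.(λ.λ.λ.λ.1) ((λ.λ.1 0) (λ.λ.0)))
  [4] λ.λ.λ.1

Answer: normal form = λ.λ.λ.1  (in 4 steps)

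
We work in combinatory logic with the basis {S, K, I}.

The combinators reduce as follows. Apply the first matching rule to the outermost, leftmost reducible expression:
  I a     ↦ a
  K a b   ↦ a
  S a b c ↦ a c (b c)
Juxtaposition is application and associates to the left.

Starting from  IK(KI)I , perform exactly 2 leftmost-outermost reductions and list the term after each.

Answer: after 2 steps: KI

Derivation:
  start: IK(KI)I
  step 1: K(KI)I
  step 2: KI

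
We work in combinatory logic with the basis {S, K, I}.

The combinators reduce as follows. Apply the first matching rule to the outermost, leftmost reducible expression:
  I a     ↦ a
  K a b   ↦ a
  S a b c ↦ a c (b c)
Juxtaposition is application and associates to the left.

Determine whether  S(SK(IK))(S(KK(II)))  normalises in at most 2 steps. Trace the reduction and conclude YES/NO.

  start: S(SK(IK))(S(KK(II)))
  [1] S(SKK)(S(KK(II)))
  [2] S(SKK)(SK)

Answer: YES — reaches normal form S(SKK)(SK) in 2 ≤ 2 steps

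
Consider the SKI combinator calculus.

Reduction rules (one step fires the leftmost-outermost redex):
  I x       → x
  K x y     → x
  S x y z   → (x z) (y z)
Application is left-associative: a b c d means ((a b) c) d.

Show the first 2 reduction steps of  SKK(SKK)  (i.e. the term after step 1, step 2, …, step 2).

  start: SKK(SKK)
  →1  K(SKK)(K(SKK))
  →2  SKK

Answer: after 2 steps: SKK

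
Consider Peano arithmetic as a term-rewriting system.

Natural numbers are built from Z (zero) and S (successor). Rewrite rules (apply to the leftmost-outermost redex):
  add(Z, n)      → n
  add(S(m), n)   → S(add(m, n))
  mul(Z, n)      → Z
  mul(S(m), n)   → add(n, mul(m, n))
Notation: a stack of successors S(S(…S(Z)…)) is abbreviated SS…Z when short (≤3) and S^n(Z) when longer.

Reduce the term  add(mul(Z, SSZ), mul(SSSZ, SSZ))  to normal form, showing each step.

Answer: normal form = S^6(Z)  (in 15 steps)

Working:
  start: add(mul(Z, SSZ), mul(SSSZ, SSZ))
  →1  add(Z, mul(SSSZ, SSZ))
  →2  mul(SSSZ, SSZ)
  →3  add(SSZ, mul(SSZ, SSZ))
  →4  S(add(SZ, mul(SSZ, SSZ)))
  →5  S(S(add(Z, mul(SSZ, SSZ))))
  →6  S(S(mul(SSZ, SSZ)))
  →7  S(S(add(SSZ, mul(SZ, SSZ))))
  →8  S(S(S(add(SZ, mul(SZ, SSZ)))))
  →9  S(S(S(S(add(Z, mul(SZ, SSZ))))))
  →10  S(S(S(S(mul(SZ, SSZ)))))
  →11  S(S(S(S(add(SSZ, mul(Z, SSZ))))))
  →12  S(S(S(S(S(add(SZ, mul(Z, SSZ)))))))
  →13  S(S(S(S(S(S(add(Z, mul(Z, SSZ))))))))
  →14  S(S(S(S(S(S(mul(Z, SSZ)))))))
  →15  S^6(Z)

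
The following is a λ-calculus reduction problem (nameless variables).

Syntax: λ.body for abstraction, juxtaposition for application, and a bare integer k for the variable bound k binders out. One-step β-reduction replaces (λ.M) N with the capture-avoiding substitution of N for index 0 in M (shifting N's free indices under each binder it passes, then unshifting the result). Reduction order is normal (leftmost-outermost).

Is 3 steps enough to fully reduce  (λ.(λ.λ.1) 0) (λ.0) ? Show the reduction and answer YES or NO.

Answer: YES — reaches normal form λ.λ.0 in 2 ≤ 3 steps

Derivation:
  start: (λ.(λ.λ.1) 0) (λ.0)
  →1  (λ.λ.1) (λ.0)
  →2  λ.λ.0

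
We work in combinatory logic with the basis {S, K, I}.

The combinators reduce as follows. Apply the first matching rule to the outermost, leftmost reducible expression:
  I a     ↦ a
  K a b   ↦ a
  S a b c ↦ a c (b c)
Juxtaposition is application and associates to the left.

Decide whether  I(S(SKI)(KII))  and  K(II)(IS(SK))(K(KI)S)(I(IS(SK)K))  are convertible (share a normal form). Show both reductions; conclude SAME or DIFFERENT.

Answer: DIFFERENT — A ⇓ S(SKI)I, B ⇓ I

Derivation:
Term A:
  start: I(S(SKI)(KII))
  [1] S(SKI)(KII)
  [2] S(SKI)I

Term B:
  start: K(II)(IS(SK))(K(KI)S)(I(IS(SK)K))
  [1] II(K(KI)S)(I(IS(SK)K))
  [2] I(K(KI)S)(I(IS(SK)K))
  [3] K(KI)S(I(IS(SK)K))
  [4] KI(I(IS(SK)K))
  [5] I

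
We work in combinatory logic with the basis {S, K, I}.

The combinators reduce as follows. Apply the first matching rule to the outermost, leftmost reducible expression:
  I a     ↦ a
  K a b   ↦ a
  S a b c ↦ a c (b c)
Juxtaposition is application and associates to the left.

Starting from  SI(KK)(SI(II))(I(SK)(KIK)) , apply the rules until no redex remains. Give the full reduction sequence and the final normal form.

Answer: normal form = K  (in 9 steps)

Derivation:
  start: SI(KK)(SI(II))(I(SK)(KIK))
  →1  I(SI(II))(KK(SI(II)))(I(SK)(KIK))
  →2  SI(II)(KK(SI(II)))(I(SK)(KIK))
  →3  I(KK(SI(II)))(II(KK(SI(II))))(I(SK)(KIK))
  →4  KK(SI(II))(II(KK(SI(II))))(I(SK)(KIK))
  →5  K(II(KK(SI(II))))(I(SK)(KIK))
  →6  II(KK(SI(II)))
  →7  I(KK(SI(II)))
  →8  KK(SI(II))
  →9  K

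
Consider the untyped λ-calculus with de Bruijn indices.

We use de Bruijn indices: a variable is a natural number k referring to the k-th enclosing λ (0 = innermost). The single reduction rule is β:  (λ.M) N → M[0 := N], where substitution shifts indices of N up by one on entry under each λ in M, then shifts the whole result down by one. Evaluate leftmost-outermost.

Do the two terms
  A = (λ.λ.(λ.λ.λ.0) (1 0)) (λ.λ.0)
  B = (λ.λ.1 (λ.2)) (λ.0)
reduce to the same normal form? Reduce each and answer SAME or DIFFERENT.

Answer: SAME — A ⇓ λ.λ.λ.0, B ⇓ λ.λ.λ.0

Working:
Term A:
  start: (λ.λ.(λ.λ.λ.0) (1 0)) (λ.λ.0)
  →1  λ.(λ.λ.λ.0) ((λ.λ.0) 0)
  →2  λ.λ.λ.0

Term B:
  start: (λ.λ.1 (λ.2)) (λ.0)
  →1  λ.(λ.0) (λ.λ.0)
  →2  λ.λ.λ.0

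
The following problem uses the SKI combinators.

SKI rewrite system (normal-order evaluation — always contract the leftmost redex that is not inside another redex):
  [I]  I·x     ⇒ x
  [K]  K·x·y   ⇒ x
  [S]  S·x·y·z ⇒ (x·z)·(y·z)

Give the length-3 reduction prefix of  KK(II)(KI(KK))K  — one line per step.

Answer: after 3 steps: I

Reduction:
  start: KK(II)(KI(KK))K
  [1] K(KI(KK))K
  [2] KI(KK)
  [3] I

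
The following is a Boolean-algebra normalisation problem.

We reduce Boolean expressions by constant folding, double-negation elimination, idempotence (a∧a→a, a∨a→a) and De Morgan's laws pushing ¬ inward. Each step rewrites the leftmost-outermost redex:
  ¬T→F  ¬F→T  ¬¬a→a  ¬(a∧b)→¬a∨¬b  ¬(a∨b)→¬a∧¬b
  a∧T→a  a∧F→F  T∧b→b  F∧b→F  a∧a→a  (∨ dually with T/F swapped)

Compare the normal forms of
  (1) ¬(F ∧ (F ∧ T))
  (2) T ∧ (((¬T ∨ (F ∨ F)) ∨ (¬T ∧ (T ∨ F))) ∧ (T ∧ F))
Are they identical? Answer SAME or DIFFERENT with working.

Term A:
  start: ¬(F ∧ (F ∧ T))
  →1  ¬F ∨ ¬(F ∧ T)
  →2  T ∨ ¬(F ∧ T)
  →3  T

Term B:
  start: T ∧ (((¬T ∨ (F ∨ F)) ∨ (¬T ∧ (T ∨ F))) ∧ (T ∧ F))
  →1  ((¬T ∨ (F ∨ F)) ∨ (¬T ∧ (T ∨ F))) ∧ (T ∧ F)
  →2  ((F ∨ (F ∨ F)) ∨ (¬T ∧ (T ∨ F))) ∧ (T ∧ F)
  →3  ((F ∨ F) ∨ (¬T ∧ (T ∨ F))) ∧ (T ∧ F)
  →4  (F ∨ (¬T ∧ (T ∨ F))) ∧ (T ∧ F)
  →5  (¬T ∧ (T ∨ F)) ∧ (T ∧ F)
  →6  (F ∧ (T ∨ F)) ∧ (T ∧ F)
  →7  F ∧ (T ∧ F)
  →8  F

Answer: DIFFERENT — A ⇓ T, B ⇓ F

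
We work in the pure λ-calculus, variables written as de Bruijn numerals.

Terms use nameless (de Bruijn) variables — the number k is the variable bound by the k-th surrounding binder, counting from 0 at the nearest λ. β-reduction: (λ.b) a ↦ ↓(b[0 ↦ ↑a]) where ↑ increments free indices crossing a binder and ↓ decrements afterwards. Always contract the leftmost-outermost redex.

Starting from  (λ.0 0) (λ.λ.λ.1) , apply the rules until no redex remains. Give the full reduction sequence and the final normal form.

  start: (λ.0 0) (λ.λ.λ.1)
  [1] (λ.λ.λ.1) (λ.λ.λ.1)
  [2] λ.λ.1

Answer: normal form = λ.λ.1  (in 2 steps)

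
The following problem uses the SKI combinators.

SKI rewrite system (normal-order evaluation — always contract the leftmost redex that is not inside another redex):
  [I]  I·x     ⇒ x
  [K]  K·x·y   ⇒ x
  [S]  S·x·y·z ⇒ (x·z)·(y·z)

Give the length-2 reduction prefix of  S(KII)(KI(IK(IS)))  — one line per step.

Answer: after 2 steps: SII

Working:
  start: S(KII)(KI(IK(IS)))
  [1] SI(KI(IK(IS)))
  [2] SII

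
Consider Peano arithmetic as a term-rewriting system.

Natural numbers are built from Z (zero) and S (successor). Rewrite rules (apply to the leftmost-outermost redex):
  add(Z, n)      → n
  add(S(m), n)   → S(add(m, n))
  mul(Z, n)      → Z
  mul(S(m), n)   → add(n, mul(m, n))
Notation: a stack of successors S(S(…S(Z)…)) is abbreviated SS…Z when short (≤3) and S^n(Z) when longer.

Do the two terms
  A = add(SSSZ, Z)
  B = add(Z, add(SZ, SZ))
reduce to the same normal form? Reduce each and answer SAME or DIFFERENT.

Answer: DIFFERENT — A ⇓ SSSZ, B ⇓ SSZ

Derivation:
Term A:
  start: add(SSSZ, Z)
  step 1: S(add(SSZ, Z))
  step 2: S(S(add(SZ, Z)))
  step 3: S(S(S(add(Z, Z))))
  step 4: SSSZ

Term B:
  start: add(Z, add(SZ, SZ))
  step 1: add(SZ, SZ)
  step 2: S(add(Z, SZ))
  step 3: SSZ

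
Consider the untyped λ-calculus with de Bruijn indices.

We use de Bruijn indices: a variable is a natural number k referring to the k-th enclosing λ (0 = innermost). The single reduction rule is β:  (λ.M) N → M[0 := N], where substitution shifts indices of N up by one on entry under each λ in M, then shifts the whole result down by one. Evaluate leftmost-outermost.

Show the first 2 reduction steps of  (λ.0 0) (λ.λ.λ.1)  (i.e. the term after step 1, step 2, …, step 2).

  start: (λ.0 0) (λ.λ.λ.1)
  step 1: (λ.λ.λ.1) (λ.λ.λ.1)
  step 2: λ.λ.1

Answer: after 2 steps: λ.λ.1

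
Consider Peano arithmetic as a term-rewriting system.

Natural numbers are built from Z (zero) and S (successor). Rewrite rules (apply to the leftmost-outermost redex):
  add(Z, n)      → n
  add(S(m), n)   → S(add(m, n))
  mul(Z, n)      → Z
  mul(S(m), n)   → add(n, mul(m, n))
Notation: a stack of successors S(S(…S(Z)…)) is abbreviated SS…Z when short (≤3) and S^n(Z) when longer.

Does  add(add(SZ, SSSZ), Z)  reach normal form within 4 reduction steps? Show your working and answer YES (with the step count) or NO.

  start: add(add(SZ, SSSZ), Z)
  [1] add(S(add(Z, SSSZ)), Z)
  [2] S(add(add(Z, SSSZ), Z))
  [3] S(add(SSSZ, Z))
  [4] S(S(add(SSZ, Z)))

Answer: NO — after 4 steps the term is S(S(add(SSZ, Z))), not yet normal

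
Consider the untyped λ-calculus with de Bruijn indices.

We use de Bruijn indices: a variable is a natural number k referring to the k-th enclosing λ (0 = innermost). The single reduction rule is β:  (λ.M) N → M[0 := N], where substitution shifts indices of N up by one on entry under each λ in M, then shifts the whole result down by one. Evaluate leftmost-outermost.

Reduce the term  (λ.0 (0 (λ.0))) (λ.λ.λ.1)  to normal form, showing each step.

Answer: normal form = λ.λ.1  (in 2 steps)

Reduction:
  start: (λ.0 (0 (λ.0))) (λ.λ.λ.1)
  [1] (λ.λ.λ.1) ((λ.λ.λ.1) (λ.0))
  [2] λ.λ.1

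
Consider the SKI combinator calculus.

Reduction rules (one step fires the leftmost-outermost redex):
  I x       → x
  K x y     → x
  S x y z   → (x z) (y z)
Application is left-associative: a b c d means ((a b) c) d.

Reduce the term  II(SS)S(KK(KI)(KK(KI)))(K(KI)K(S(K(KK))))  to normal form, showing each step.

Answer: normal form = K(S(KK)I)  (in 11 steps)

Derivation:
  start: II(SS)S(KK(KI)(KK(KI)))(K(KI)K(S(K(KK))))
  step 1: I(SS)S(KK(KI)(KK(KI)))(K(KI)K(S(K(KK))))
  step 2: SSS(KK(KI)(KK(KI)))(K(KI)K(S(K(KK))))
  step 3: S(KK(KI)(KK(KI)))(S(KK(KI)(KK(KI))))(K(KI)K(S(K(KK))))
  step 4: KK(KI)(KK(KI))(K(KI)K(S(K(KK))))(S(KK(KI)(KK(KI)))(K(KI)K(S(K(KK)))))
  step 5: K(KK(KI))(K(KI)K(S(K(KK))))(S(KK(KI)(KK(KI)))(K(KI)K(S(K(KK)))))
  step 6: KK(KI)(S(KK(KI)(KK(KI)))(K(KI)K(S(K(KK)))))
  step 7: K(S(KK(KI)(KK(KI)))(K(KI)K(S(K(KK)))))
  step 8: K(S(K(KK(KI)))(K(KI)K(S(K(KK)))))
  step 9: K(S(KK)(K(KI)K(S(K(KK)))))
  step 10: K(S(KK)(KI(S(K(KK)))))
  step 11: K(S(KK)I)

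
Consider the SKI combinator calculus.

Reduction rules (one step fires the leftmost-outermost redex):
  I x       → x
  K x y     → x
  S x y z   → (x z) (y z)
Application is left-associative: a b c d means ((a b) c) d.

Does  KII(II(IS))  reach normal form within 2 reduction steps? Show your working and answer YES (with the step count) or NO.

Answer: NO — after 2 steps the term is II(IS), not yet normal

Derivation:
  start: KII(II(IS))
  [1] I(II(IS))
  [2] II(IS)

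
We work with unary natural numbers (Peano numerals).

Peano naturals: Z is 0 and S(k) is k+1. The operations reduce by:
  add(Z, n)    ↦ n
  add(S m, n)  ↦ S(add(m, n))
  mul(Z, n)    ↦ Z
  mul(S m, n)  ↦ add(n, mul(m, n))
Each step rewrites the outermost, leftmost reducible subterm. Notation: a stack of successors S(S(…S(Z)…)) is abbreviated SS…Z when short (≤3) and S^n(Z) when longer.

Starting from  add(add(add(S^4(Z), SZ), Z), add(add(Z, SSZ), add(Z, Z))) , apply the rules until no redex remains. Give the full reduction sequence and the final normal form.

  start: add(add(add(S^4(Z), SZ), Z), add(add(Z, SSZ), add(Z, Z)))
  step 1: add(add(S(add(SSSZ, SZ)), Z), add(add(Z, SSZ), add(Z, Z)))
  step 2: add(S(add(add(SSSZ, SZ), Z)), add(add(Z, SSZ), add(Z, Z)))
  step 3: S(add(add(add(SSSZ, SZ), Z), add(add(Z, SSZ), add(Z, Z))))
  step 4: S(add(add(S(add(SSZ, SZ)), Z), add(add(Z, SSZ), add(Z, Z))))
  step 5: S(add(S(add(add(SSZ, SZ), Z)), add(add(Z, SSZ), add(Z, Z))))
  step 6: S(S(add(add(add(SSZ, SZ), Z), add(add(Z, SSZ), add(Z, Z)))))
  step 7: S(S(add(add(S(add(SZ, SZ)), Z), add(add(Z, SSZ), add(Z, Z)))))
  step 8: S(S(add(S(add(add(SZ, SZ), Z)), add(add(Z, SSZ), add(Z, Z)))))
  step 9: S(S(S(add(add(add(SZ, SZ), Z), add(add(Z, SSZ), add(Z, Z))))))
  step 10: S(S(S(add(add(S(add(Z, SZ)), Z), add(add(Z, SSZ), add(Z, Z))))))
  step 11: S(S(S(add(S(add(add(Z, SZ), Z)), add(add(Z, SSZ), add(Z, Z))))))
  step 12: S(S(S(S(add(add(add(Z, SZ), Z), add(add(Z, SSZ), add(Z, Z)))))))
  step 13: S(S(S(S(add(add(SZ, Z), add(add(Z, SSZ), add(Z, Z)))))))
  step 14: S(S(S(S(add(S(add(Z, Z)), add(add(Z, SSZ), add(Z, Z)))))))
  step 15: S(S(S(S(S(add(add(Z, Z), add(add(Z, SSZ), add(Z, Z))))))))
  step 16: S(S(S(S(S(add(Z, add(add(Z, SSZ), add(Z, Z))))))))
  step 17: S(S(S(S(S(add(add(Z, SSZ), add(Z, Z)))))))
  step 18: S(S(S(S(S(add(SSZ, add(Z, Z)))))))
  step 19: S(S(S(S(S(S(add(SZ, add(Z, Z))))))))
  step 20: S(S(S(S(S(S(S(add(Z, add(Z, Z)))))))))
  step 21: S(S(S(S(S(S(S(add(Z, Z))))))))
  step 22: S^7(Z)

Answer: normal form = S^7(Z)  (in 22 steps)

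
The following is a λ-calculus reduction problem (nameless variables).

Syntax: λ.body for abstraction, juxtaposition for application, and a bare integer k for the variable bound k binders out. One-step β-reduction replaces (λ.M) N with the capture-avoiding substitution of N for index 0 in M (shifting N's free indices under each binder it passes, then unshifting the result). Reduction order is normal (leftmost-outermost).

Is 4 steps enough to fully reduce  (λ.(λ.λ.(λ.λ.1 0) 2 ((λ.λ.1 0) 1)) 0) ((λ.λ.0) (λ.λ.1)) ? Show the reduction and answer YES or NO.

Answer: NO — after 4 steps the term is λ.(λ.λ.0) (λ.λ.1) ((λ.λ.1 0) ((λ.λ.0) (λ.λ.1))), not yet normal

Working:
  start: (λ.(λ.λ.(λ.λ.1 0) 2 ((λ.λ.1 0) 1)) 0) ((λ.λ.0) (λ.λ.1))
  step 1: (λ.λ.(λ.λ.1 0) ((λ.λ.0) (λ.λ.1)) ((λ.λ.1 0) 1)) ((λ.λ.0) (λ.λ.1))
  step 2: λ.(λ.λ.1 0) ((λ.λ.0) (λ.λ.1)) ((λ.λ.1 0) ((λ.λ.0) (λ.λ.1)))
  step 3: λ.(λ.(λ.λ.0) (λ.λ.1) 0) ((λ.λ.1 0) ((λ.λ.0) (λ.λ.1)))
  step 4: λ.(λ.λ.0) (λ.λ.1) ((λ.λ.1 0) ((λ.λ.0) (λ.λ.1)))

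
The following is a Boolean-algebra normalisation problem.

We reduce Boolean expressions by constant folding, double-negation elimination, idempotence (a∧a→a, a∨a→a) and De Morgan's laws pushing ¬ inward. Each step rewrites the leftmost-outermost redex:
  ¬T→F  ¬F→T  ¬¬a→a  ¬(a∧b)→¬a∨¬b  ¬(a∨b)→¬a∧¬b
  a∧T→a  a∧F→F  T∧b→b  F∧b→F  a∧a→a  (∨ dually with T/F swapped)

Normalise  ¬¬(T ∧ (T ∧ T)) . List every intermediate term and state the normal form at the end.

  start: ¬¬(T ∧ (T ∧ T))
  [1] T ∧ (T ∧ T)
  [2] T ∧ T
  [3] T

Answer: normal form = T  (in 3 steps)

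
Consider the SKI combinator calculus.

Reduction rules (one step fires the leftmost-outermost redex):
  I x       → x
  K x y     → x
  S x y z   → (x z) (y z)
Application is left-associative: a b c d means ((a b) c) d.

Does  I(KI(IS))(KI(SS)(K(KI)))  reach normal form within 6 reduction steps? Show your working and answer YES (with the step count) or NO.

  start: I(KI(IS))(KI(SS)(K(KI)))
  step 1: KI(IS)(KI(SS)(K(KI)))
  step 2: I(KI(SS)(K(KI)))
  step 3: KI(SS)(K(KI))
  step 4: I(K(KI))
  step 5: K(KI)

Answer: YES — reaches normal form K(KI) in 5 ≤ 6 steps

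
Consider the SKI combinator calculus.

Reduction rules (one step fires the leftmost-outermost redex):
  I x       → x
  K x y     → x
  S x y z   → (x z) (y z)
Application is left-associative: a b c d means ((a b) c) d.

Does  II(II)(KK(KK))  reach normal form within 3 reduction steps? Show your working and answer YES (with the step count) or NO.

Answer: NO — after 3 steps the term is I(KK(KK)), not yet normal

Derivation:
  start: II(II)(KK(KK))
  →1  I(II)(KK(KK))
  →2  II(KK(KK))
  →3  I(KK(KK))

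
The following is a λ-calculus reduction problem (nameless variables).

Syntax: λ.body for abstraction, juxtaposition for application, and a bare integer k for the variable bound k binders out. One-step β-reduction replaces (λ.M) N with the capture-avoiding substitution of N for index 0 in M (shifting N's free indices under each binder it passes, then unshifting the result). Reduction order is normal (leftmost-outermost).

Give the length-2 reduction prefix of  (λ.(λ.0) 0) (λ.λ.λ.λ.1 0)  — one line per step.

  start: (λ.(λ.0) 0) (λ.λ.λ.λ.1 0)
  →1  (λ.0) (λ.λ.λ.λ.1 0)
  →2  λ.λ.λ.λ.1 0

Answer: after 2 steps: λ.λ.λ.λ.1 0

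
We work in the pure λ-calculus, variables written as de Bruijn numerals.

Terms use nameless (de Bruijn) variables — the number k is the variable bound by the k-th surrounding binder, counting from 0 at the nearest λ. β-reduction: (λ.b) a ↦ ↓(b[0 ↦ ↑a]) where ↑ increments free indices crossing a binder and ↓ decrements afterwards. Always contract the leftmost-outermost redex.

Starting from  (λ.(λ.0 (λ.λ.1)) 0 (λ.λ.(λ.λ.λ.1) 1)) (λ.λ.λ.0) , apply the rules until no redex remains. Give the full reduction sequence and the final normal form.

  start: (λ.(λ.0 (λ.λ.1)) 0 (λ.λ.(λ.λ.λ.1) 1)) (λ.λ.λ.0)
  →1  (λ.0 (λ.λ.1)) (λ.λ.λ.0) (λ.λ.(λ.λ.λ.1) 1)
  →2  (λ.λ.λ.0) (λ.λ.1) (λ.λ.(λ.λ.λ.1) 1)
  →3  (λ.λ.0) (λ.λ.(λ.λ.λ.1) 1)
  →4  λ.0

Answer: normal form = λ.0  (in 4 steps)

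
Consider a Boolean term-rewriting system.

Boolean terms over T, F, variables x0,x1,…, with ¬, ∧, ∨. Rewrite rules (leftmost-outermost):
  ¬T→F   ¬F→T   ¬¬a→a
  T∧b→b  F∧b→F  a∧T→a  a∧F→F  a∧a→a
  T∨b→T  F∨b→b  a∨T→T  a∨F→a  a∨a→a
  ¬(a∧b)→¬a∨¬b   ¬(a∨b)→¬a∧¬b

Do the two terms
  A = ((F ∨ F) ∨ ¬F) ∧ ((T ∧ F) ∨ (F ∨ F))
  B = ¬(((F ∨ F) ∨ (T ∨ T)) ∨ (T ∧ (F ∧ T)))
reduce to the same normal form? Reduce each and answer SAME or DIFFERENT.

Answer: SAME — A ⇓ F, B ⇓ F

Reduction:
Term A:
  start: ((F ∨ F) ∨ ¬F) ∧ ((T ∧ F) ∨ (F ∨ F))
  [1] (F ∨ ¬F) ∧ ((T ∧ F) ∨ (F ∨ F))
  [2] ¬F ∧ ((T ∧ F) ∨ (F ∨ F))
  [3] T ∧ ((T ∧ F) ∨ (F ∨ F))
  [4] (T ∧ F) ∨ (F ∨ F)
  [5] F ∨ (F ∨ F)
  [6] F ∨ F
  [7] F

Term B:
  start: ¬(((F ∨ F) ∨ (T ∨ T)) ∨ (T ∧ (F ∧ T)))
  [1] ¬((F ∨ F) ∨ (T ∨ T)) ∧ ¬(T ∧ (F ∧ T))
  [2] (¬(F ∨ F) ∧ ¬(T ∨ T)) ∧ ¬(T ∧ (F ∧ T))
  [3] ((¬F ∧ ¬F) ∧ ¬(T ∨ T)) ∧ ¬(T ∧ (F ∧ T))
  [4] (¬F ∧ ¬(T ∨ T)) ∧ ¬(T ∧ (F ∧ T))
  [5] (T ∧ ¬(T ∨ T)) ∧ ¬(T ∧ (F ∧ T))
  [6] ¬(T ∨ T) ∧ ¬(T ∧ (F ∧ T))
  [7] (¬T ∧ ¬T) ∧ ¬(T ∧ (F ∧ T))
  [8] ¬T ∧ ¬(T ∧ (F ∧ T))
  [9] F ∧ ¬(T ∧ (F ∧ T))
  [10] F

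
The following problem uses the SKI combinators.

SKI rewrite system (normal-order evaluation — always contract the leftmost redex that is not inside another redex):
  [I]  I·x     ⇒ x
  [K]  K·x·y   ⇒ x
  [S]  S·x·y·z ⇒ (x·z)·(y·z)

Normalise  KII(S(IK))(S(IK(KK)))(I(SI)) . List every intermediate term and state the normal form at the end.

  start: KII(S(IK))(S(IK(KK)))(I(SI))
  →1  I(S(IK))(S(IK(KK)))(I(SI))
  →2  S(IK)(S(IK(KK)))(I(SI))
  →3  IK(I(SI))(S(IK(KK))(I(SI)))
  →4  K(I(SI))(S(IK(KK))(I(SI)))
  →5  I(SI)
  →6  SI

Answer: normal form = SI  (in 6 steps)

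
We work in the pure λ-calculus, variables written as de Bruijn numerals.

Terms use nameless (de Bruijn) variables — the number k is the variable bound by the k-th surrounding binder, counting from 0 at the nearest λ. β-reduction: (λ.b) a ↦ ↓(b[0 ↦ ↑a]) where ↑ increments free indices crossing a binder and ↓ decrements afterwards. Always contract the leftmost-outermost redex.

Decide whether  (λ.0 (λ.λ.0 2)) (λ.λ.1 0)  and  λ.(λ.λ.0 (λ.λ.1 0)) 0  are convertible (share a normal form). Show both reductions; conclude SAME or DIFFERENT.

Term A:
  start: (λ.0 (λ.λ.0 2)) (λ.λ.1 0)
  [1] (λ.λ.1 0) (λ.λ.0 (λ.λ.1 0))
  [2] λ.(λ.λ.0 (λ.λ.1 0)) 0
  [3] λ.λ.0 (λ.λ.1 0)

Term B:
  start: λ.(λ.λ.0 (λ.λ.1 0)) 0
  [1] λ.λ.0 (λ.λ.1 0)

Answer: SAME — A ⇓ λ.λ.0 (λ.λ.1 0), B ⇓ λ.λ.0 (λ.λ.1 0)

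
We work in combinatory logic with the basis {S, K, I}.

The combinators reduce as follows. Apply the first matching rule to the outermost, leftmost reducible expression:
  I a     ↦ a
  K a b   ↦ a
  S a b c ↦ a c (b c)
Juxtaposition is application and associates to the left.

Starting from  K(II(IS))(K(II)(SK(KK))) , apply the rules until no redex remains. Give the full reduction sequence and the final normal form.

Answer: normal form = S  (in 4 steps)

Working:
  start: K(II(IS))(K(II)(SK(KK)))
  →1  II(IS)
  →2  I(IS)
  →3  IS
  →4  S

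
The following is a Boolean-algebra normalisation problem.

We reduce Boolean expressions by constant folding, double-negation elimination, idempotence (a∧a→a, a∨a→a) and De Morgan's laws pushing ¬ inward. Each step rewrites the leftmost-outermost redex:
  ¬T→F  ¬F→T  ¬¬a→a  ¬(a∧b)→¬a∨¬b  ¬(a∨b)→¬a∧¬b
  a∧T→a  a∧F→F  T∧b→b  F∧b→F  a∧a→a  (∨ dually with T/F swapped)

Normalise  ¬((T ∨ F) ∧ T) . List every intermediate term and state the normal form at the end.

  start: ¬((T ∨ F) ∧ T)
  step 1: ¬(T ∨ F) ∨ ¬T
  step 2: (¬T ∧ ¬F) ∨ ¬T
  step 3: (F ∧ ¬F) ∨ ¬T
  step 4: F ∨ ¬T
  step 5: ¬T
  step 6: F

Answer: normal form = F  (in 6 steps)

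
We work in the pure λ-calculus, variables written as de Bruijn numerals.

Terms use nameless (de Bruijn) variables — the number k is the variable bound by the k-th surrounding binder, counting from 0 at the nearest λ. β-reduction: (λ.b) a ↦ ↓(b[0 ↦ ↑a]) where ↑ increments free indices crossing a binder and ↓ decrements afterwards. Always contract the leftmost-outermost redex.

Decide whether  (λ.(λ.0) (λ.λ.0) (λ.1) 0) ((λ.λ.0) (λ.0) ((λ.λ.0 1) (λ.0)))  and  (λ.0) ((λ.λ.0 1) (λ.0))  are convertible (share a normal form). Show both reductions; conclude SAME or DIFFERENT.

Term A:
  start: (λ.(λ.0) (λ.λ.0) (λ.1) 0) ((λ.λ.0) (λ.0) ((λ.λ.0 1) (λ.0)))
  →1  (λ.0) (λ.λ.0) (λ.(λ.λ.0) (λ.0) ((λ.λ.0 1) (λ.0))) ((λ.λ.0) (λ.0) ((λ.λ.0 1) (λ.0)))
  →2  (λ.λ.0) (λ.(λ.λ.0) (λ.0) ((λ.λ.0 1) (λ.0))) ((λ.λ.0) (λ.0) ((λ.λ.0 1) (λ.0)))
  →3  (λ.0) ((λ.λ.0) (λ.0) ((λ.λ.0 1) (λ.0)))
  →4  (λ.λ.0) (λ.0) ((λ.λ.0 1) (λ.0))
  →5  (λ.0) ((λ.λ.0 1) (λ.0))
  →6  (λ.λ.0 1) (λ.0)
  →7  λ.0 (λ.0)

Term B:
  start: (λ.0) ((λ.λ.0 1) (λ.0))
  →1  (λ.λ.0 1) (λ.0)
  →2  λ.0 (λ.0)

Answer: SAME — A ⇓ λ.0 (λ.0), B ⇓ λ.0 (λ.0)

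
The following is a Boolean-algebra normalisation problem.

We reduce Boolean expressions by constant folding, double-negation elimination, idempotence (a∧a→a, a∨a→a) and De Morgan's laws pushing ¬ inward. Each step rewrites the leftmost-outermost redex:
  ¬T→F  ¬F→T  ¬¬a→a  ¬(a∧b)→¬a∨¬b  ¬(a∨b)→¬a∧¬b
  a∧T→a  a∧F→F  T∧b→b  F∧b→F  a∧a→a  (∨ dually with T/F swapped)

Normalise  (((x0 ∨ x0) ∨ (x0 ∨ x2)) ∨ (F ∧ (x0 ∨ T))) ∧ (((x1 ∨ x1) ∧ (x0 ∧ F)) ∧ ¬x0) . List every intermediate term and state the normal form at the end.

  start: (((x0 ∨ x0) ∨ (x0 ∨ x2)) ∨ (F ∧ (x0 ∨ T))) ∧ (((x1 ∨ x1) ∧ (x0 ∧ F)) ∧ ¬x0)
  [1] ((x0 ∨ (x0 ∨ x2)) ∨ (F ∧ (x0 ∨ T))) ∧ (((x1 ∨ x1) ∧ (x0 ∧ F)) ∧ ¬x0)
  [2] ((x0 ∨ (x0 ∨ x2)) ∨ F) ∧ (((x1 ∨ x1) ∧ (x0 ∧ F)) ∧ ¬x0)
  [3] (x0 ∨ (x0 ∨ x2)) ∧ (((x1 ∨ x1) ∧ (x0 ∧ F)) ∧ ¬x0)
  [4] (x0 ∨ (x0 ∨ x2)) ∧ ((x1 ∧ (x0 ∧ F)) ∧ ¬x0)
  [5] (x0 ∨ (x0 ∨ x2)) ∧ ((x1 ∧ F) ∧ ¬x0)
  [6] (x0 ∨ (x0 ∨ x2)) ∧ (F ∧ ¬x0)
  [7] (x0 ∨ (x0 ∨ x2)) ∧ F
  [8] F

Answer: normal form = F  (in 8 steps)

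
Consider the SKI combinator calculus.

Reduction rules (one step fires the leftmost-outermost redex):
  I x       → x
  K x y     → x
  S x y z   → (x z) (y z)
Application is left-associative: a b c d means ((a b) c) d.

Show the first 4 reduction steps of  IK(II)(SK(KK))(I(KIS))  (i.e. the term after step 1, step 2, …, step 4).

Answer: after 4 steps: I(KIS)

Derivation:
  start: IK(II)(SK(KK))(I(KIS))
  [1] K(II)(SK(KK))(I(KIS))
  [2] II(I(KIS))
  [3] I(I(KIS))
  [4] I(KIS)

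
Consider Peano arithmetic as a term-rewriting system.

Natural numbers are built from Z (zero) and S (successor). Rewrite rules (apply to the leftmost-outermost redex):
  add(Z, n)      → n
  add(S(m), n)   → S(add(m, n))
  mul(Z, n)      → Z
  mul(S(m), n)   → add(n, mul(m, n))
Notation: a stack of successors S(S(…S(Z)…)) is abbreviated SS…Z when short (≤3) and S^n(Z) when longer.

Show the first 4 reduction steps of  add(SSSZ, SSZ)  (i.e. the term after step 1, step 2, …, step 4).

Answer: after 4 steps: S^5(Z)

Derivation:
  start: add(SSSZ, SSZ)
  [1] S(add(SSZ, SSZ))
  [2] S(S(add(SZ, SSZ)))
  [3] S(S(S(add(Z, SSZ))))
  [4] S^5(Z)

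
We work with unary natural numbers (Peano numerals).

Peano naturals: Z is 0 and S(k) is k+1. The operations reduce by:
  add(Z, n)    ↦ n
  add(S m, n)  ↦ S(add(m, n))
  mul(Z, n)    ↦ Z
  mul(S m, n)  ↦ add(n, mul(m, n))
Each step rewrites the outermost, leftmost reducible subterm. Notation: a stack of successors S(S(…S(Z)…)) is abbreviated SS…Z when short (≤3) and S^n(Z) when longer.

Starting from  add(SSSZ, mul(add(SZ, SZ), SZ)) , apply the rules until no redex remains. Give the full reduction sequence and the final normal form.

  start: add(SSSZ, mul(add(SZ, SZ), SZ))
  [1] S(add(SSZ, mul(add(SZ, SZ), SZ)))
  [2] S(S(add(SZ, mul(add(SZ, SZ), SZ))))
  [3] S(S(S(add(Z, mul(add(SZ, SZ), SZ)))))
  [4] S(S(S(mul(add(SZ, SZ), SZ))))
  [5] S(S(S(mul(S(add(Z, SZ)), SZ))))
  [6] S(S(S(add(SZ, mul(add(Z, SZ), SZ)))))
  [7] S(S(S(S(add(Z, mul(add(Z, SZ), SZ))))))
  [8] S(S(S(S(mul(add(Z, SZ), SZ)))))
  [9] S(S(S(S(mul(SZ, SZ)))))
  [10] S(S(S(S(add(SZ, mul(Z, SZ))))))
  [11] S(S(S(S(S(add(Z, mul(Z, SZ)))))))
  [12] S(S(S(S(S(mul(Z, SZ))))))
  [13] S^5(Z)

Answer: normal form = S^5(Z)  (in 13 steps)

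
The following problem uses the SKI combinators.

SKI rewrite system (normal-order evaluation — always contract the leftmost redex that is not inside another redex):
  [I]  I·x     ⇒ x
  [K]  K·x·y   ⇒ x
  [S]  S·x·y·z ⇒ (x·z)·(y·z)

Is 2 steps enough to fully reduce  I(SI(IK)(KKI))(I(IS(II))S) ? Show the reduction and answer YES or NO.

  start: I(SI(IK)(KKI))(I(IS(II))S)
  step 1: SI(IK)(KKI)(I(IS(II))S)
  step 2: I(KKI)(IK(KKI))(I(IS(II))S)

Answer: NO — after 2 steps the term is I(KKI)(IK(KKI))(I(IS(II))S), not yet normal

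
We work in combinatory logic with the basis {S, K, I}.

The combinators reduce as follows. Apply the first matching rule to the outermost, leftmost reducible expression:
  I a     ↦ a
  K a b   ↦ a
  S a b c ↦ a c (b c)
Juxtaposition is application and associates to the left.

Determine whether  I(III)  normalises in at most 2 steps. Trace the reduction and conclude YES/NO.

  start: I(III)
  step 1: III
  step 2: II

Answer: NO — after 2 steps the term is II, not yet normal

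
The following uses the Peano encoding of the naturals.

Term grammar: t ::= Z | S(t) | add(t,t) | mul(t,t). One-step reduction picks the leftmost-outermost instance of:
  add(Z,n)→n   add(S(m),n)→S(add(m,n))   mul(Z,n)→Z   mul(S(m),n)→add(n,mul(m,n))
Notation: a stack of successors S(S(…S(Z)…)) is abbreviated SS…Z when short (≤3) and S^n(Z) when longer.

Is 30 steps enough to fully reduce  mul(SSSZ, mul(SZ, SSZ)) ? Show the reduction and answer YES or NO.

  start: mul(SSSZ, mul(SZ, SSZ))
  [1] add(mul(SZ, SSZ), mul(SSZ, mul(SZ, SSZ)))
  [2] add(add(SSZ, mul(Z, SSZ)), mul(SSZ, mul(SZ, SSZ)))
  [3] add(S(add(SZ, mul(Z, SSZ))), mul(SSZ, mul(SZ, SSZ)))
  [4] S(add(add(SZ, mul(Z, SSZ)), mul(SSZ, mul(SZ, SSZ))))
  [5] S(add(S(add(Z, mul(Z, SSZ))), mul(SSZ, mul(SZ, SSZ))))
  [6] S(S(add(add(Z, mul(Z, SSZ)), mul(SSZ, mul(SZ, SSZ)))))
  [7] S(S(add(mul(Z, SSZ), mul(SSZ, mul(SZ, SSZ)))))
  [8] S(S(add(Z, mul(SSZ, mul(SZ, SSZ)))))
  [9] S(S(mul(SSZ, mul(SZ, SSZ))))
  [10] S(S(add(mul(SZ, SSZ), mul(SZ, mul(SZ, SSZ)))))
  [11] S(S(add(add(SSZ, mul(Z, SSZ)), mul(SZ, mul(SZ, SSZ)))))
  [12] S(S(add(S(add(SZ, mul(Z, SSZ))), mul(SZ, mul(SZ, SSZ)))))
  [13] S(S(S(add(add(SZ, mul(Z, SSZ)), mul(SZ, mul(SZ, SSZ))))))
  [14] S(S(S(add(S(add(Z, mul(Z, SSZ))), mul(SZ, mul(SZ, SSZ))))))
  [15] S(S(S(S(add(add(Z, mul(Z, SSZ)), mul(SZ, mul(SZ, SSZ)))))))
  [16] S(S(S(S(add(mul(Z, SSZ), mul(SZ, mul(SZ, SSZ)))))))
  [17] S(S(S(S(add(Z, mul(SZ, mul(SZ, SSZ)))))))
  [18] S(S(S(S(mul(SZ, mul(SZ, SSZ))))))
  [19] S(S(S(S(add(mul(SZ, SSZ), mul(Z, mul(SZ, SSZ)))))))
  [20] S(S(S(S(add(add(SSZ, mul(Z, SSZ)), mul(Z, mul(SZ, SSZ)))))))
  [21] S(S(S(S(add(S(add(SZ, mul(Z, SSZ))), mul(Z, mul(SZ, SSZ)))))))
  [22] S(S(S(S(S(add(add(SZ, mul(Z, SSZ)), mul(Z, mul(SZ, SSZ))))))))
  [23] S(S(S(S(S(add(S(add(Z, mul(Z, SSZ))), mul(Z, mul(SZ, SSZ))))))))
  [24] S(S(S(S(S(S(add(add(Z, mul(Z, SSZ)), mul(Z, mul(SZ, SSZ)))))))))
  [25] S(S(S(S(S(S(add(mul(Z, SSZ), mul(Z, mul(SZ, SSZ)))))))))
  [26] S(S(S(S(S(S(add(Z, mul(Z, mul(SZ, SSZ)))))))))
  [27] S(S(S(S(S(S(mul(Z, mul(SZ, SSZ))))))))
  [28] S^6(Z)

Answer: YES — reaches normal form S^6(Z) in 28 ≤ 30 steps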